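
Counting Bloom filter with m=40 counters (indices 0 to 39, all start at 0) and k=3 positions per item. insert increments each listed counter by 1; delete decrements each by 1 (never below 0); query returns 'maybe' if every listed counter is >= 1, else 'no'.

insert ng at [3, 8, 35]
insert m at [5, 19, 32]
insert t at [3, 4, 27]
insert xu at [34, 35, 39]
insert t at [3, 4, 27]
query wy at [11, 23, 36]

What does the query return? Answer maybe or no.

Step 1: insert ng at [3, 8, 35] -> counters=[0,0,0,1,0,0,0,0,1,0,0,0,0,0,0,0,0,0,0,0,0,0,0,0,0,0,0,0,0,0,0,0,0,0,0,1,0,0,0,0]
Step 2: insert m at [5, 19, 32] -> counters=[0,0,0,1,0,1,0,0,1,0,0,0,0,0,0,0,0,0,0,1,0,0,0,0,0,0,0,0,0,0,0,0,1,0,0,1,0,0,0,0]
Step 3: insert t at [3, 4, 27] -> counters=[0,0,0,2,1,1,0,0,1,0,0,0,0,0,0,0,0,0,0,1,0,0,0,0,0,0,0,1,0,0,0,0,1,0,0,1,0,0,0,0]
Step 4: insert xu at [34, 35, 39] -> counters=[0,0,0,2,1,1,0,0,1,0,0,0,0,0,0,0,0,0,0,1,0,0,0,0,0,0,0,1,0,0,0,0,1,0,1,2,0,0,0,1]
Step 5: insert t at [3, 4, 27] -> counters=[0,0,0,3,2,1,0,0,1,0,0,0,0,0,0,0,0,0,0,1,0,0,0,0,0,0,0,2,0,0,0,0,1,0,1,2,0,0,0,1]
Query wy: check counters[11]=0 counters[23]=0 counters[36]=0 -> no

Answer: no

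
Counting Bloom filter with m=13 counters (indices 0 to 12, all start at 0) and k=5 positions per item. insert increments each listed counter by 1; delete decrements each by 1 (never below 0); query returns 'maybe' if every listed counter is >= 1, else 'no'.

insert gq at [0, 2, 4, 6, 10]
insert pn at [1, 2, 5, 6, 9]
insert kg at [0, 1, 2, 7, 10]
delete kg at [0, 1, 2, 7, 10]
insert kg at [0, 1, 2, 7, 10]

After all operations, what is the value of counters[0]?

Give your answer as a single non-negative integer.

Answer: 2

Derivation:
Step 1: insert gq at [0, 2, 4, 6, 10] -> counters=[1,0,1,0,1,0,1,0,0,0,1,0,0]
Step 2: insert pn at [1, 2, 5, 6, 9] -> counters=[1,1,2,0,1,1,2,0,0,1,1,0,0]
Step 3: insert kg at [0, 1, 2, 7, 10] -> counters=[2,2,3,0,1,1,2,1,0,1,2,0,0]
Step 4: delete kg at [0, 1, 2, 7, 10] -> counters=[1,1,2,0,1,1,2,0,0,1,1,0,0]
Step 5: insert kg at [0, 1, 2, 7, 10] -> counters=[2,2,3,0,1,1,2,1,0,1,2,0,0]
Final counters=[2,2,3,0,1,1,2,1,0,1,2,0,0] -> counters[0]=2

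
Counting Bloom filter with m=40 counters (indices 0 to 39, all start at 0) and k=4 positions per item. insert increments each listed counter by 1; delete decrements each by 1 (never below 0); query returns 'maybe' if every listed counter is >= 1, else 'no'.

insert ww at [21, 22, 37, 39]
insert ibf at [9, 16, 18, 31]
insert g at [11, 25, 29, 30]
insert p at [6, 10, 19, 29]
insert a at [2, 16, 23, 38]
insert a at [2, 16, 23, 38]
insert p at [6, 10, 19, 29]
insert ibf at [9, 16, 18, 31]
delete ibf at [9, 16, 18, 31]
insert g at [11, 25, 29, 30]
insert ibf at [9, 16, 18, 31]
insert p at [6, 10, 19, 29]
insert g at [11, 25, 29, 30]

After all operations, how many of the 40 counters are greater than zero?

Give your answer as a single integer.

Step 1: insert ww at [21, 22, 37, 39] -> counters=[0,0,0,0,0,0,0,0,0,0,0,0,0,0,0,0,0,0,0,0,0,1,1,0,0,0,0,0,0,0,0,0,0,0,0,0,0,1,0,1]
Step 2: insert ibf at [9, 16, 18, 31] -> counters=[0,0,0,0,0,0,0,0,0,1,0,0,0,0,0,0,1,0,1,0,0,1,1,0,0,0,0,0,0,0,0,1,0,0,0,0,0,1,0,1]
Step 3: insert g at [11, 25, 29, 30] -> counters=[0,0,0,0,0,0,0,0,0,1,0,1,0,0,0,0,1,0,1,0,0,1,1,0,0,1,0,0,0,1,1,1,0,0,0,0,0,1,0,1]
Step 4: insert p at [6, 10, 19, 29] -> counters=[0,0,0,0,0,0,1,0,0,1,1,1,0,0,0,0,1,0,1,1,0,1,1,0,0,1,0,0,0,2,1,1,0,0,0,0,0,1,0,1]
Step 5: insert a at [2, 16, 23, 38] -> counters=[0,0,1,0,0,0,1,0,0,1,1,1,0,0,0,0,2,0,1,1,0,1,1,1,0,1,0,0,0,2,1,1,0,0,0,0,0,1,1,1]
Step 6: insert a at [2, 16, 23, 38] -> counters=[0,0,2,0,0,0,1,0,0,1,1,1,0,0,0,0,3,0,1,1,0,1,1,2,0,1,0,0,0,2,1,1,0,0,0,0,0,1,2,1]
Step 7: insert p at [6, 10, 19, 29] -> counters=[0,0,2,0,0,0,2,0,0,1,2,1,0,0,0,0,3,0,1,2,0,1,1,2,0,1,0,0,0,3,1,1,0,0,0,0,0,1,2,1]
Step 8: insert ibf at [9, 16, 18, 31] -> counters=[0,0,2,0,0,0,2,0,0,2,2,1,0,0,0,0,4,0,2,2,0,1,1,2,0,1,0,0,0,3,1,2,0,0,0,0,0,1,2,1]
Step 9: delete ibf at [9, 16, 18, 31] -> counters=[0,0,2,0,0,0,2,0,0,1,2,1,0,0,0,0,3,0,1,2,0,1,1,2,0,1,0,0,0,3,1,1,0,0,0,0,0,1,2,1]
Step 10: insert g at [11, 25, 29, 30] -> counters=[0,0,2,0,0,0,2,0,0,1,2,2,0,0,0,0,3,0,1,2,0,1,1,2,0,2,0,0,0,4,2,1,0,0,0,0,0,1,2,1]
Step 11: insert ibf at [9, 16, 18, 31] -> counters=[0,0,2,0,0,0,2,0,0,2,2,2,0,0,0,0,4,0,2,2,0,1,1,2,0,2,0,0,0,4,2,2,0,0,0,0,0,1,2,1]
Step 12: insert p at [6, 10, 19, 29] -> counters=[0,0,2,0,0,0,3,0,0,2,3,2,0,0,0,0,4,0,2,3,0,1,1,2,0,2,0,0,0,5,2,2,0,0,0,0,0,1,2,1]
Step 13: insert g at [11, 25, 29, 30] -> counters=[0,0,2,0,0,0,3,0,0,2,3,3,0,0,0,0,4,0,2,3,0,1,1,2,0,3,0,0,0,6,3,2,0,0,0,0,0,1,2,1]
Final counters=[0,0,2,0,0,0,3,0,0,2,3,3,0,0,0,0,4,0,2,3,0,1,1,2,0,3,0,0,0,6,3,2,0,0,0,0,0,1,2,1] -> 18 nonzero

Answer: 18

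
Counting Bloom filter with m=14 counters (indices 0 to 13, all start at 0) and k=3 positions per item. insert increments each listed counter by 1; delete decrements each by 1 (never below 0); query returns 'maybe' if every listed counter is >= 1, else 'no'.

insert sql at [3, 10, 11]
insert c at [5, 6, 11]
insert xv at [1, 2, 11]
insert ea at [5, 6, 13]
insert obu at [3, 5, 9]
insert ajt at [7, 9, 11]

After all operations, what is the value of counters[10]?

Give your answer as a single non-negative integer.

Answer: 1

Derivation:
Step 1: insert sql at [3, 10, 11] -> counters=[0,0,0,1,0,0,0,0,0,0,1,1,0,0]
Step 2: insert c at [5, 6, 11] -> counters=[0,0,0,1,0,1,1,0,0,0,1,2,0,0]
Step 3: insert xv at [1, 2, 11] -> counters=[0,1,1,1,0,1,1,0,0,0,1,3,0,0]
Step 4: insert ea at [5, 6, 13] -> counters=[0,1,1,1,0,2,2,0,0,0,1,3,0,1]
Step 5: insert obu at [3, 5, 9] -> counters=[0,1,1,2,0,3,2,0,0,1,1,3,0,1]
Step 6: insert ajt at [7, 9, 11] -> counters=[0,1,1,2,0,3,2,1,0,2,1,4,0,1]
Final counters=[0,1,1,2,0,3,2,1,0,2,1,4,0,1] -> counters[10]=1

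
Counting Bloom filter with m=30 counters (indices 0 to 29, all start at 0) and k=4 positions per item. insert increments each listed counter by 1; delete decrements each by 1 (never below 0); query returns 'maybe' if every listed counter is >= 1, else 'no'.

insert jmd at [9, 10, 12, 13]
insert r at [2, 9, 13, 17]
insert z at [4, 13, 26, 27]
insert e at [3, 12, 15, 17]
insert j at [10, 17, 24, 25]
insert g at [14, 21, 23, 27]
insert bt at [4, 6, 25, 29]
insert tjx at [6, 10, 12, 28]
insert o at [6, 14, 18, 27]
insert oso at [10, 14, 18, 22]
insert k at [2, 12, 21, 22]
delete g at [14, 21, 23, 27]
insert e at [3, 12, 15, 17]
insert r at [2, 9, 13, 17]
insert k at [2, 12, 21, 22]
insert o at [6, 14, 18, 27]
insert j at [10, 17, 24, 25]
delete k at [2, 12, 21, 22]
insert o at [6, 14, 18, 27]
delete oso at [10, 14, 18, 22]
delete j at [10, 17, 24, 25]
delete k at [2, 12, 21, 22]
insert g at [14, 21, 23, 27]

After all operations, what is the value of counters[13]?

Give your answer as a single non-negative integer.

Answer: 4

Derivation:
Step 1: insert jmd at [9, 10, 12, 13] -> counters=[0,0,0,0,0,0,0,0,0,1,1,0,1,1,0,0,0,0,0,0,0,0,0,0,0,0,0,0,0,0]
Step 2: insert r at [2, 9, 13, 17] -> counters=[0,0,1,0,0,0,0,0,0,2,1,0,1,2,0,0,0,1,0,0,0,0,0,0,0,0,0,0,0,0]
Step 3: insert z at [4, 13, 26, 27] -> counters=[0,0,1,0,1,0,0,0,0,2,1,0,1,3,0,0,0,1,0,0,0,0,0,0,0,0,1,1,0,0]
Step 4: insert e at [3, 12, 15, 17] -> counters=[0,0,1,1,1,0,0,0,0,2,1,0,2,3,0,1,0,2,0,0,0,0,0,0,0,0,1,1,0,0]
Step 5: insert j at [10, 17, 24, 25] -> counters=[0,0,1,1,1,0,0,0,0,2,2,0,2,3,0,1,0,3,0,0,0,0,0,0,1,1,1,1,0,0]
Step 6: insert g at [14, 21, 23, 27] -> counters=[0,0,1,1,1,0,0,0,0,2,2,0,2,3,1,1,0,3,0,0,0,1,0,1,1,1,1,2,0,0]
Step 7: insert bt at [4, 6, 25, 29] -> counters=[0,0,1,1,2,0,1,0,0,2,2,0,2,3,1,1,0,3,0,0,0,1,0,1,1,2,1,2,0,1]
Step 8: insert tjx at [6, 10, 12, 28] -> counters=[0,0,1,1,2,0,2,0,0,2,3,0,3,3,1,1,0,3,0,0,0,1,0,1,1,2,1,2,1,1]
Step 9: insert o at [6, 14, 18, 27] -> counters=[0,0,1,1,2,0,3,0,0,2,3,0,3,3,2,1,0,3,1,0,0,1,0,1,1,2,1,3,1,1]
Step 10: insert oso at [10, 14, 18, 22] -> counters=[0,0,1,1,2,0,3,0,0,2,4,0,3,3,3,1,0,3,2,0,0,1,1,1,1,2,1,3,1,1]
Step 11: insert k at [2, 12, 21, 22] -> counters=[0,0,2,1,2,0,3,0,0,2,4,0,4,3,3,1,0,3,2,0,0,2,2,1,1,2,1,3,1,1]
Step 12: delete g at [14, 21, 23, 27] -> counters=[0,0,2,1,2,0,3,0,0,2,4,0,4,3,2,1,0,3,2,0,0,1,2,0,1,2,1,2,1,1]
Step 13: insert e at [3, 12, 15, 17] -> counters=[0,0,2,2,2,0,3,0,0,2,4,0,5,3,2,2,0,4,2,0,0,1,2,0,1,2,1,2,1,1]
Step 14: insert r at [2, 9, 13, 17] -> counters=[0,0,3,2,2,0,3,0,0,3,4,0,5,4,2,2,0,5,2,0,0,1,2,0,1,2,1,2,1,1]
Step 15: insert k at [2, 12, 21, 22] -> counters=[0,0,4,2,2,0,3,0,0,3,4,0,6,4,2,2,0,5,2,0,0,2,3,0,1,2,1,2,1,1]
Step 16: insert o at [6, 14, 18, 27] -> counters=[0,0,4,2,2,0,4,0,0,3,4,0,6,4,3,2,0,5,3,0,0,2,3,0,1,2,1,3,1,1]
Step 17: insert j at [10, 17, 24, 25] -> counters=[0,0,4,2,2,0,4,0,0,3,5,0,6,4,3,2,0,6,3,0,0,2,3,0,2,3,1,3,1,1]
Step 18: delete k at [2, 12, 21, 22] -> counters=[0,0,3,2,2,0,4,0,0,3,5,0,5,4,3,2,0,6,3,0,0,1,2,0,2,3,1,3,1,1]
Step 19: insert o at [6, 14, 18, 27] -> counters=[0,0,3,2,2,0,5,0,0,3,5,0,5,4,4,2,0,6,4,0,0,1,2,0,2,3,1,4,1,1]
Step 20: delete oso at [10, 14, 18, 22] -> counters=[0,0,3,2,2,0,5,0,0,3,4,0,5,4,3,2,0,6,3,0,0,1,1,0,2,3,1,4,1,1]
Step 21: delete j at [10, 17, 24, 25] -> counters=[0,0,3,2,2,0,5,0,0,3,3,0,5,4,3,2,0,5,3,0,0,1,1,0,1,2,1,4,1,1]
Step 22: delete k at [2, 12, 21, 22] -> counters=[0,0,2,2,2,0,5,0,0,3,3,0,4,4,3,2,0,5,3,0,0,0,0,0,1,2,1,4,1,1]
Step 23: insert g at [14, 21, 23, 27] -> counters=[0,0,2,2,2,0,5,0,0,3,3,0,4,4,4,2,0,5,3,0,0,1,0,1,1,2,1,5,1,1]
Final counters=[0,0,2,2,2,0,5,0,0,3,3,0,4,4,4,2,0,5,3,0,0,1,0,1,1,2,1,5,1,1] -> counters[13]=4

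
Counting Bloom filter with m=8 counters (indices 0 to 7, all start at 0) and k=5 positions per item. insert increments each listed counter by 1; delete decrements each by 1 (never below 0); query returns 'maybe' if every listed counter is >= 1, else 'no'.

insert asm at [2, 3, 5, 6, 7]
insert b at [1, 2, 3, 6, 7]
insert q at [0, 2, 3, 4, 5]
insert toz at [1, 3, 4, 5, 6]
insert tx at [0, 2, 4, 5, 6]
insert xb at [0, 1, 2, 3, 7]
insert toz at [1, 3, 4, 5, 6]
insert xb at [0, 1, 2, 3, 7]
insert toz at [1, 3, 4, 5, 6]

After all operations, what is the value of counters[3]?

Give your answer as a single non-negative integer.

Answer: 8

Derivation:
Step 1: insert asm at [2, 3, 5, 6, 7] -> counters=[0,0,1,1,0,1,1,1]
Step 2: insert b at [1, 2, 3, 6, 7] -> counters=[0,1,2,2,0,1,2,2]
Step 3: insert q at [0, 2, 3, 4, 5] -> counters=[1,1,3,3,1,2,2,2]
Step 4: insert toz at [1, 3, 4, 5, 6] -> counters=[1,2,3,4,2,3,3,2]
Step 5: insert tx at [0, 2, 4, 5, 6] -> counters=[2,2,4,4,3,4,4,2]
Step 6: insert xb at [0, 1, 2, 3, 7] -> counters=[3,3,5,5,3,4,4,3]
Step 7: insert toz at [1, 3, 4, 5, 6] -> counters=[3,4,5,6,4,5,5,3]
Step 8: insert xb at [0, 1, 2, 3, 7] -> counters=[4,5,6,7,4,5,5,4]
Step 9: insert toz at [1, 3, 4, 5, 6] -> counters=[4,6,6,8,5,6,6,4]
Final counters=[4,6,6,8,5,6,6,4] -> counters[3]=8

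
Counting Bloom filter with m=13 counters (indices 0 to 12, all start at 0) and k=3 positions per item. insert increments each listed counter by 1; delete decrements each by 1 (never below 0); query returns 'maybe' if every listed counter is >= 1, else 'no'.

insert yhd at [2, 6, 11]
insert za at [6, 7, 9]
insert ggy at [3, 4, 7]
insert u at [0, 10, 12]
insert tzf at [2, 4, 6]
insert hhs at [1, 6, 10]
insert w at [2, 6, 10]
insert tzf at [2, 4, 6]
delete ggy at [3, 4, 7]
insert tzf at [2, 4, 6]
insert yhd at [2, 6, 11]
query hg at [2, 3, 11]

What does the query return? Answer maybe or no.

Answer: no

Derivation:
Step 1: insert yhd at [2, 6, 11] -> counters=[0,0,1,0,0,0,1,0,0,0,0,1,0]
Step 2: insert za at [6, 7, 9] -> counters=[0,0,1,0,0,0,2,1,0,1,0,1,0]
Step 3: insert ggy at [3, 4, 7] -> counters=[0,0,1,1,1,0,2,2,0,1,0,1,0]
Step 4: insert u at [0, 10, 12] -> counters=[1,0,1,1,1,0,2,2,0,1,1,1,1]
Step 5: insert tzf at [2, 4, 6] -> counters=[1,0,2,1,2,0,3,2,0,1,1,1,1]
Step 6: insert hhs at [1, 6, 10] -> counters=[1,1,2,1,2,0,4,2,0,1,2,1,1]
Step 7: insert w at [2, 6, 10] -> counters=[1,1,3,1,2,0,5,2,0,1,3,1,1]
Step 8: insert tzf at [2, 4, 6] -> counters=[1,1,4,1,3,0,6,2,0,1,3,1,1]
Step 9: delete ggy at [3, 4, 7] -> counters=[1,1,4,0,2,0,6,1,0,1,3,1,1]
Step 10: insert tzf at [2, 4, 6] -> counters=[1,1,5,0,3,0,7,1,0,1,3,1,1]
Step 11: insert yhd at [2, 6, 11] -> counters=[1,1,6,0,3,0,8,1,0,1,3,2,1]
Query hg: check counters[2]=6 counters[3]=0 counters[11]=2 -> no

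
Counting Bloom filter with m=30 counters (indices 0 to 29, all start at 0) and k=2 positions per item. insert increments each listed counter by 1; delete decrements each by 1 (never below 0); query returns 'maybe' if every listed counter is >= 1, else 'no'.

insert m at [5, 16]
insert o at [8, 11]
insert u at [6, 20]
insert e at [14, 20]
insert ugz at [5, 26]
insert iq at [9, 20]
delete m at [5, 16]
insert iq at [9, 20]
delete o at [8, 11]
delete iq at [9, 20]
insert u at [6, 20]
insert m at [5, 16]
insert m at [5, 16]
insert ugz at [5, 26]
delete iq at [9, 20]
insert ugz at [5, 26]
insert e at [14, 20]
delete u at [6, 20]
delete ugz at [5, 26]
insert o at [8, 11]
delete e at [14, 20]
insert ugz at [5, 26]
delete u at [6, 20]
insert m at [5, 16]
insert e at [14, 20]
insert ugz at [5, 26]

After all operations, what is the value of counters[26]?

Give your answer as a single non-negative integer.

Answer: 4

Derivation:
Step 1: insert m at [5, 16] -> counters=[0,0,0,0,0,1,0,0,0,0,0,0,0,0,0,0,1,0,0,0,0,0,0,0,0,0,0,0,0,0]
Step 2: insert o at [8, 11] -> counters=[0,0,0,0,0,1,0,0,1,0,0,1,0,0,0,0,1,0,0,0,0,0,0,0,0,0,0,0,0,0]
Step 3: insert u at [6, 20] -> counters=[0,0,0,0,0,1,1,0,1,0,0,1,0,0,0,0,1,0,0,0,1,0,0,0,0,0,0,0,0,0]
Step 4: insert e at [14, 20] -> counters=[0,0,0,0,0,1,1,0,1,0,0,1,0,0,1,0,1,0,0,0,2,0,0,0,0,0,0,0,0,0]
Step 5: insert ugz at [5, 26] -> counters=[0,0,0,0,0,2,1,0,1,0,0,1,0,0,1,0,1,0,0,0,2,0,0,0,0,0,1,0,0,0]
Step 6: insert iq at [9, 20] -> counters=[0,0,0,0,0,2,1,0,1,1,0,1,0,0,1,0,1,0,0,0,3,0,0,0,0,0,1,0,0,0]
Step 7: delete m at [5, 16] -> counters=[0,0,0,0,0,1,1,0,1,1,0,1,0,0,1,0,0,0,0,0,3,0,0,0,0,0,1,0,0,0]
Step 8: insert iq at [9, 20] -> counters=[0,0,0,0,0,1,1,0,1,2,0,1,0,0,1,0,0,0,0,0,4,0,0,0,0,0,1,0,0,0]
Step 9: delete o at [8, 11] -> counters=[0,0,0,0,0,1,1,0,0,2,0,0,0,0,1,0,0,0,0,0,4,0,0,0,0,0,1,0,0,0]
Step 10: delete iq at [9, 20] -> counters=[0,0,0,0,0,1,1,0,0,1,0,0,0,0,1,0,0,0,0,0,3,0,0,0,0,0,1,0,0,0]
Step 11: insert u at [6, 20] -> counters=[0,0,0,0,0,1,2,0,0,1,0,0,0,0,1,0,0,0,0,0,4,0,0,0,0,0,1,0,0,0]
Step 12: insert m at [5, 16] -> counters=[0,0,0,0,0,2,2,0,0,1,0,0,0,0,1,0,1,0,0,0,4,0,0,0,0,0,1,0,0,0]
Step 13: insert m at [5, 16] -> counters=[0,0,0,0,0,3,2,0,0,1,0,0,0,0,1,0,2,0,0,0,4,0,0,0,0,0,1,0,0,0]
Step 14: insert ugz at [5, 26] -> counters=[0,0,0,0,0,4,2,0,0,1,0,0,0,0,1,0,2,0,0,0,4,0,0,0,0,0,2,0,0,0]
Step 15: delete iq at [9, 20] -> counters=[0,0,0,0,0,4,2,0,0,0,0,0,0,0,1,0,2,0,0,0,3,0,0,0,0,0,2,0,0,0]
Step 16: insert ugz at [5, 26] -> counters=[0,0,0,0,0,5,2,0,0,0,0,0,0,0,1,0,2,0,0,0,3,0,0,0,0,0,3,0,0,0]
Step 17: insert e at [14, 20] -> counters=[0,0,0,0,0,5,2,0,0,0,0,0,0,0,2,0,2,0,0,0,4,0,0,0,0,0,3,0,0,0]
Step 18: delete u at [6, 20] -> counters=[0,0,0,0,0,5,1,0,0,0,0,0,0,0,2,0,2,0,0,0,3,0,0,0,0,0,3,0,0,0]
Step 19: delete ugz at [5, 26] -> counters=[0,0,0,0,0,4,1,0,0,0,0,0,0,0,2,0,2,0,0,0,3,0,0,0,0,0,2,0,0,0]
Step 20: insert o at [8, 11] -> counters=[0,0,0,0,0,4,1,0,1,0,0,1,0,0,2,0,2,0,0,0,3,0,0,0,0,0,2,0,0,0]
Step 21: delete e at [14, 20] -> counters=[0,0,0,0,0,4,1,0,1,0,0,1,0,0,1,0,2,0,0,0,2,0,0,0,0,0,2,0,0,0]
Step 22: insert ugz at [5, 26] -> counters=[0,0,0,0,0,5,1,0,1,0,0,1,0,0,1,0,2,0,0,0,2,0,0,0,0,0,3,0,0,0]
Step 23: delete u at [6, 20] -> counters=[0,0,0,0,0,5,0,0,1,0,0,1,0,0,1,0,2,0,0,0,1,0,0,0,0,0,3,0,0,0]
Step 24: insert m at [5, 16] -> counters=[0,0,0,0,0,6,0,0,1,0,0,1,0,0,1,0,3,0,0,0,1,0,0,0,0,0,3,0,0,0]
Step 25: insert e at [14, 20] -> counters=[0,0,0,0,0,6,0,0,1,0,0,1,0,0,2,0,3,0,0,0,2,0,0,0,0,0,3,0,0,0]
Step 26: insert ugz at [5, 26] -> counters=[0,0,0,0,0,7,0,0,1,0,0,1,0,0,2,0,3,0,0,0,2,0,0,0,0,0,4,0,0,0]
Final counters=[0,0,0,0,0,7,0,0,1,0,0,1,0,0,2,0,3,0,0,0,2,0,0,0,0,0,4,0,0,0] -> counters[26]=4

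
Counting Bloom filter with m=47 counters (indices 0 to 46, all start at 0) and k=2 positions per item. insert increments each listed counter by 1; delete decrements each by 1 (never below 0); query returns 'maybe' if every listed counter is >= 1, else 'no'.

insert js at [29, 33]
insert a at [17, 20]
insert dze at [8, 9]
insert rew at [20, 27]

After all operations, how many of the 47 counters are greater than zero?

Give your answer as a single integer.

Answer: 7

Derivation:
Step 1: insert js at [29, 33] -> counters=[0,0,0,0,0,0,0,0,0,0,0,0,0,0,0,0,0,0,0,0,0,0,0,0,0,0,0,0,0,1,0,0,0,1,0,0,0,0,0,0,0,0,0,0,0,0,0]
Step 2: insert a at [17, 20] -> counters=[0,0,0,0,0,0,0,0,0,0,0,0,0,0,0,0,0,1,0,0,1,0,0,0,0,0,0,0,0,1,0,0,0,1,0,0,0,0,0,0,0,0,0,0,0,0,0]
Step 3: insert dze at [8, 9] -> counters=[0,0,0,0,0,0,0,0,1,1,0,0,0,0,0,0,0,1,0,0,1,0,0,0,0,0,0,0,0,1,0,0,0,1,0,0,0,0,0,0,0,0,0,0,0,0,0]
Step 4: insert rew at [20, 27] -> counters=[0,0,0,0,0,0,0,0,1,1,0,0,0,0,0,0,0,1,0,0,2,0,0,0,0,0,0,1,0,1,0,0,0,1,0,0,0,0,0,0,0,0,0,0,0,0,0]
Final counters=[0,0,0,0,0,0,0,0,1,1,0,0,0,0,0,0,0,1,0,0,2,0,0,0,0,0,0,1,0,1,0,0,0,1,0,0,0,0,0,0,0,0,0,0,0,0,0] -> 7 nonzero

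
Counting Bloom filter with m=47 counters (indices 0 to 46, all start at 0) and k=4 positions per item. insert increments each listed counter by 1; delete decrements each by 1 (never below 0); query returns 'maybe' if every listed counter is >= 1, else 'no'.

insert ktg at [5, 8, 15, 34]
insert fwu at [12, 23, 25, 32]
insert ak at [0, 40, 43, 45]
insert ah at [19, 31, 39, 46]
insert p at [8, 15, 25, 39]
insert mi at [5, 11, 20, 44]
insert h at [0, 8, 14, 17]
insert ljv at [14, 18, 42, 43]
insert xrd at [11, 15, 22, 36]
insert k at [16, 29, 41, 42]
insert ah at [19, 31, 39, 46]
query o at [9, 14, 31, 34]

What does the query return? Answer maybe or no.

Step 1: insert ktg at [5, 8, 15, 34] -> counters=[0,0,0,0,0,1,0,0,1,0,0,0,0,0,0,1,0,0,0,0,0,0,0,0,0,0,0,0,0,0,0,0,0,0,1,0,0,0,0,0,0,0,0,0,0,0,0]
Step 2: insert fwu at [12, 23, 25, 32] -> counters=[0,0,0,0,0,1,0,0,1,0,0,0,1,0,0,1,0,0,0,0,0,0,0,1,0,1,0,0,0,0,0,0,1,0,1,0,0,0,0,0,0,0,0,0,0,0,0]
Step 3: insert ak at [0, 40, 43, 45] -> counters=[1,0,0,0,0,1,0,0,1,0,0,0,1,0,0,1,0,0,0,0,0,0,0,1,0,1,0,0,0,0,0,0,1,0,1,0,0,0,0,0,1,0,0,1,0,1,0]
Step 4: insert ah at [19, 31, 39, 46] -> counters=[1,0,0,0,0,1,0,0,1,0,0,0,1,0,0,1,0,0,0,1,0,0,0,1,0,1,0,0,0,0,0,1,1,0,1,0,0,0,0,1,1,0,0,1,0,1,1]
Step 5: insert p at [8, 15, 25, 39] -> counters=[1,0,0,0,0,1,0,0,2,0,0,0,1,0,0,2,0,0,0,1,0,0,0,1,0,2,0,0,0,0,0,1,1,0,1,0,0,0,0,2,1,0,0,1,0,1,1]
Step 6: insert mi at [5, 11, 20, 44] -> counters=[1,0,0,0,0,2,0,0,2,0,0,1,1,0,0,2,0,0,0,1,1,0,0,1,0,2,0,0,0,0,0,1,1,0,1,0,0,0,0,2,1,0,0,1,1,1,1]
Step 7: insert h at [0, 8, 14, 17] -> counters=[2,0,0,0,0,2,0,0,3,0,0,1,1,0,1,2,0,1,0,1,1,0,0,1,0,2,0,0,0,0,0,1,1,0,1,0,0,0,0,2,1,0,0,1,1,1,1]
Step 8: insert ljv at [14, 18, 42, 43] -> counters=[2,0,0,0,0,2,0,0,3,0,0,1,1,0,2,2,0,1,1,1,1,0,0,1,0,2,0,0,0,0,0,1,1,0,1,0,0,0,0,2,1,0,1,2,1,1,1]
Step 9: insert xrd at [11, 15, 22, 36] -> counters=[2,0,0,0,0,2,0,0,3,0,0,2,1,0,2,3,0,1,1,1,1,0,1,1,0,2,0,0,0,0,0,1,1,0,1,0,1,0,0,2,1,0,1,2,1,1,1]
Step 10: insert k at [16, 29, 41, 42] -> counters=[2,0,0,0,0,2,0,0,3,0,0,2,1,0,2,3,1,1,1,1,1,0,1,1,0,2,0,0,0,1,0,1,1,0,1,0,1,0,0,2,1,1,2,2,1,1,1]
Step 11: insert ah at [19, 31, 39, 46] -> counters=[2,0,0,0,0,2,0,0,3,0,0,2,1,0,2,3,1,1,1,2,1,0,1,1,0,2,0,0,0,1,0,2,1,0,1,0,1,0,0,3,1,1,2,2,1,1,2]
Query o: check counters[9]=0 counters[14]=2 counters[31]=2 counters[34]=1 -> no

Answer: no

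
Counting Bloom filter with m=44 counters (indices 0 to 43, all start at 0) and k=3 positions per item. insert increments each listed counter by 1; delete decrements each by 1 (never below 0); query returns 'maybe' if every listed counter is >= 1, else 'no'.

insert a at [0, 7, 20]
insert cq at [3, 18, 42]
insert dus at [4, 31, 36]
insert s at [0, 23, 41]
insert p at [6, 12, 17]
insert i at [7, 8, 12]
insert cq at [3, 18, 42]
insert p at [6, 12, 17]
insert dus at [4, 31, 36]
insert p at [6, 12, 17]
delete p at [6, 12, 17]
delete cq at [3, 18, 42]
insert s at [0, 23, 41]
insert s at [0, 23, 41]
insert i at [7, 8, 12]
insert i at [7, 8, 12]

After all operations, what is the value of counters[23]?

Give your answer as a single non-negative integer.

Answer: 3

Derivation:
Step 1: insert a at [0, 7, 20] -> counters=[1,0,0,0,0,0,0,1,0,0,0,0,0,0,0,0,0,0,0,0,1,0,0,0,0,0,0,0,0,0,0,0,0,0,0,0,0,0,0,0,0,0,0,0]
Step 2: insert cq at [3, 18, 42] -> counters=[1,0,0,1,0,0,0,1,0,0,0,0,0,0,0,0,0,0,1,0,1,0,0,0,0,0,0,0,0,0,0,0,0,0,0,0,0,0,0,0,0,0,1,0]
Step 3: insert dus at [4, 31, 36] -> counters=[1,0,0,1,1,0,0,1,0,0,0,0,0,0,0,0,0,0,1,0,1,0,0,0,0,0,0,0,0,0,0,1,0,0,0,0,1,0,0,0,0,0,1,0]
Step 4: insert s at [0, 23, 41] -> counters=[2,0,0,1,1,0,0,1,0,0,0,0,0,0,0,0,0,0,1,0,1,0,0,1,0,0,0,0,0,0,0,1,0,0,0,0,1,0,0,0,0,1,1,0]
Step 5: insert p at [6, 12, 17] -> counters=[2,0,0,1,1,0,1,1,0,0,0,0,1,0,0,0,0,1,1,0,1,0,0,1,0,0,0,0,0,0,0,1,0,0,0,0,1,0,0,0,0,1,1,0]
Step 6: insert i at [7, 8, 12] -> counters=[2,0,0,1,1,0,1,2,1,0,0,0,2,0,0,0,0,1,1,0,1,0,0,1,0,0,0,0,0,0,0,1,0,0,0,0,1,0,0,0,0,1,1,0]
Step 7: insert cq at [3, 18, 42] -> counters=[2,0,0,2,1,0,1,2,1,0,0,0,2,0,0,0,0,1,2,0,1,0,0,1,0,0,0,0,0,0,0,1,0,0,0,0,1,0,0,0,0,1,2,0]
Step 8: insert p at [6, 12, 17] -> counters=[2,0,0,2,1,0,2,2,1,0,0,0,3,0,0,0,0,2,2,0,1,0,0,1,0,0,0,0,0,0,0,1,0,0,0,0,1,0,0,0,0,1,2,0]
Step 9: insert dus at [4, 31, 36] -> counters=[2,0,0,2,2,0,2,2,1,0,0,0,3,0,0,0,0,2,2,0,1,0,0,1,0,0,0,0,0,0,0,2,0,0,0,0,2,0,0,0,0,1,2,0]
Step 10: insert p at [6, 12, 17] -> counters=[2,0,0,2,2,0,3,2,1,0,0,0,4,0,0,0,0,3,2,0,1,0,0,1,0,0,0,0,0,0,0,2,0,0,0,0,2,0,0,0,0,1,2,0]
Step 11: delete p at [6, 12, 17] -> counters=[2,0,0,2,2,0,2,2,1,0,0,0,3,0,0,0,0,2,2,0,1,0,0,1,0,0,0,0,0,0,0,2,0,0,0,0,2,0,0,0,0,1,2,0]
Step 12: delete cq at [3, 18, 42] -> counters=[2,0,0,1,2,0,2,2,1,0,0,0,3,0,0,0,0,2,1,0,1,0,0,1,0,0,0,0,0,0,0,2,0,0,0,0,2,0,0,0,0,1,1,0]
Step 13: insert s at [0, 23, 41] -> counters=[3,0,0,1,2,0,2,2,1,0,0,0,3,0,0,0,0,2,1,0,1,0,0,2,0,0,0,0,0,0,0,2,0,0,0,0,2,0,0,0,0,2,1,0]
Step 14: insert s at [0, 23, 41] -> counters=[4,0,0,1,2,0,2,2,1,0,0,0,3,0,0,0,0,2,1,0,1,0,0,3,0,0,0,0,0,0,0,2,0,0,0,0,2,0,0,0,0,3,1,0]
Step 15: insert i at [7, 8, 12] -> counters=[4,0,0,1,2,0,2,3,2,0,0,0,4,0,0,0,0,2,1,0,1,0,0,3,0,0,0,0,0,0,0,2,0,0,0,0,2,0,0,0,0,3,1,0]
Step 16: insert i at [7, 8, 12] -> counters=[4,0,0,1,2,0,2,4,3,0,0,0,5,0,0,0,0,2,1,0,1,0,0,3,0,0,0,0,0,0,0,2,0,0,0,0,2,0,0,0,0,3,1,0]
Final counters=[4,0,0,1,2,0,2,4,3,0,0,0,5,0,0,0,0,2,1,0,1,0,0,3,0,0,0,0,0,0,0,2,0,0,0,0,2,0,0,0,0,3,1,0] -> counters[23]=3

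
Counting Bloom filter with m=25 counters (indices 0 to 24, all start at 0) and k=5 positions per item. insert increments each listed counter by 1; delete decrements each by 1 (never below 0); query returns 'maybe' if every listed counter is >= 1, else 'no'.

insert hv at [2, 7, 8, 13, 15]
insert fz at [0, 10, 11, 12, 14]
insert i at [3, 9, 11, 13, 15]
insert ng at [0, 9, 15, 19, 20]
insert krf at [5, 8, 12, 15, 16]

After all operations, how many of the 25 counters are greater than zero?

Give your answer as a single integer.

Step 1: insert hv at [2, 7, 8, 13, 15] -> counters=[0,0,1,0,0,0,0,1,1,0,0,0,0,1,0,1,0,0,0,0,0,0,0,0,0]
Step 2: insert fz at [0, 10, 11, 12, 14] -> counters=[1,0,1,0,0,0,0,1,1,0,1,1,1,1,1,1,0,0,0,0,0,0,0,0,0]
Step 3: insert i at [3, 9, 11, 13, 15] -> counters=[1,0,1,1,0,0,0,1,1,1,1,2,1,2,1,2,0,0,0,0,0,0,0,0,0]
Step 4: insert ng at [0, 9, 15, 19, 20] -> counters=[2,0,1,1,0,0,0,1,1,2,1,2,1,2,1,3,0,0,0,1,1,0,0,0,0]
Step 5: insert krf at [5, 8, 12, 15, 16] -> counters=[2,0,1,1,0,1,0,1,2,2,1,2,2,2,1,4,1,0,0,1,1,0,0,0,0]
Final counters=[2,0,1,1,0,1,0,1,2,2,1,2,2,2,1,4,1,0,0,1,1,0,0,0,0] -> 16 nonzero

Answer: 16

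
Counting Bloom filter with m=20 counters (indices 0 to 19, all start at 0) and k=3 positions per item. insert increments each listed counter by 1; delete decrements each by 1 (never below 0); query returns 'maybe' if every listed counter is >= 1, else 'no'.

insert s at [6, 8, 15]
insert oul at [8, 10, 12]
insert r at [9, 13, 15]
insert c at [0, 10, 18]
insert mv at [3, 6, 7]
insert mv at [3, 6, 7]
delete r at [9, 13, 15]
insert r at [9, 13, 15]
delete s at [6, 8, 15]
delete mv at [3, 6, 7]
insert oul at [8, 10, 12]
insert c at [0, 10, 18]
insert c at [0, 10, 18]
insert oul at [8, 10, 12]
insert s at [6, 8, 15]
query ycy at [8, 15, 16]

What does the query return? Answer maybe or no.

Step 1: insert s at [6, 8, 15] -> counters=[0,0,0,0,0,0,1,0,1,0,0,0,0,0,0,1,0,0,0,0]
Step 2: insert oul at [8, 10, 12] -> counters=[0,0,0,0,0,0,1,0,2,0,1,0,1,0,0,1,0,0,0,0]
Step 3: insert r at [9, 13, 15] -> counters=[0,0,0,0,0,0,1,0,2,1,1,0,1,1,0,2,0,0,0,0]
Step 4: insert c at [0, 10, 18] -> counters=[1,0,0,0,0,0,1,0,2,1,2,0,1,1,0,2,0,0,1,0]
Step 5: insert mv at [3, 6, 7] -> counters=[1,0,0,1,0,0,2,1,2,1,2,0,1,1,0,2,0,0,1,0]
Step 6: insert mv at [3, 6, 7] -> counters=[1,0,0,2,0,0,3,2,2,1,2,0,1,1,0,2,0,0,1,0]
Step 7: delete r at [9, 13, 15] -> counters=[1,0,0,2,0,0,3,2,2,0,2,0,1,0,0,1,0,0,1,0]
Step 8: insert r at [9, 13, 15] -> counters=[1,0,0,2,0,0,3,2,2,1,2,0,1,1,0,2,0,0,1,0]
Step 9: delete s at [6, 8, 15] -> counters=[1,0,0,2,0,0,2,2,1,1,2,0,1,1,0,1,0,0,1,0]
Step 10: delete mv at [3, 6, 7] -> counters=[1,0,0,1,0,0,1,1,1,1,2,0,1,1,0,1,0,0,1,0]
Step 11: insert oul at [8, 10, 12] -> counters=[1,0,0,1,0,0,1,1,2,1,3,0,2,1,0,1,0,0,1,0]
Step 12: insert c at [0, 10, 18] -> counters=[2,0,0,1,0,0,1,1,2,1,4,0,2,1,0,1,0,0,2,0]
Step 13: insert c at [0, 10, 18] -> counters=[3,0,0,1,0,0,1,1,2,1,5,0,2,1,0,1,0,0,3,0]
Step 14: insert oul at [8, 10, 12] -> counters=[3,0,0,1,0,0,1,1,3,1,6,0,3,1,0,1,0,0,3,0]
Step 15: insert s at [6, 8, 15] -> counters=[3,0,0,1,0,0,2,1,4,1,6,0,3,1,0,2,0,0,3,0]
Query ycy: check counters[8]=4 counters[15]=2 counters[16]=0 -> no

Answer: no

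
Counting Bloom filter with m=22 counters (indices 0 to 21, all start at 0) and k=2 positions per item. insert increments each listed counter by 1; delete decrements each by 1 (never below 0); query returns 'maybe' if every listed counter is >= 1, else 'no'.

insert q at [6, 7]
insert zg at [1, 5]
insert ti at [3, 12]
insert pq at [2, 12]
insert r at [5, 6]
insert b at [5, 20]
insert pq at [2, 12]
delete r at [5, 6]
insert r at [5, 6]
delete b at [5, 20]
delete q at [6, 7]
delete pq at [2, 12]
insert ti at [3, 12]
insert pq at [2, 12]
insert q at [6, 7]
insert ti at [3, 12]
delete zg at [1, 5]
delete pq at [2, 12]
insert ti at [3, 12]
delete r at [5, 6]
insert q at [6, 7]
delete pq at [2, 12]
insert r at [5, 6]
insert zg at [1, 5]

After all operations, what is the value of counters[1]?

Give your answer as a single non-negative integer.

Step 1: insert q at [6, 7] -> counters=[0,0,0,0,0,0,1,1,0,0,0,0,0,0,0,0,0,0,0,0,0,0]
Step 2: insert zg at [1, 5] -> counters=[0,1,0,0,0,1,1,1,0,0,0,0,0,0,0,0,0,0,0,0,0,0]
Step 3: insert ti at [3, 12] -> counters=[0,1,0,1,0,1,1,1,0,0,0,0,1,0,0,0,0,0,0,0,0,0]
Step 4: insert pq at [2, 12] -> counters=[0,1,1,1,0,1,1,1,0,0,0,0,2,0,0,0,0,0,0,0,0,0]
Step 5: insert r at [5, 6] -> counters=[0,1,1,1,0,2,2,1,0,0,0,0,2,0,0,0,0,0,0,0,0,0]
Step 6: insert b at [5, 20] -> counters=[0,1,1,1,0,3,2,1,0,0,0,0,2,0,0,0,0,0,0,0,1,0]
Step 7: insert pq at [2, 12] -> counters=[0,1,2,1,0,3,2,1,0,0,0,0,3,0,0,0,0,0,0,0,1,0]
Step 8: delete r at [5, 6] -> counters=[0,1,2,1,0,2,1,1,0,0,0,0,3,0,0,0,0,0,0,0,1,0]
Step 9: insert r at [5, 6] -> counters=[0,1,2,1,0,3,2,1,0,0,0,0,3,0,0,0,0,0,0,0,1,0]
Step 10: delete b at [5, 20] -> counters=[0,1,2,1,0,2,2,1,0,0,0,0,3,0,0,0,0,0,0,0,0,0]
Step 11: delete q at [6, 7] -> counters=[0,1,2,1,0,2,1,0,0,0,0,0,3,0,0,0,0,0,0,0,0,0]
Step 12: delete pq at [2, 12] -> counters=[0,1,1,1,0,2,1,0,0,0,0,0,2,0,0,0,0,0,0,0,0,0]
Step 13: insert ti at [3, 12] -> counters=[0,1,1,2,0,2,1,0,0,0,0,0,3,0,0,0,0,0,0,0,0,0]
Step 14: insert pq at [2, 12] -> counters=[0,1,2,2,0,2,1,0,0,0,0,0,4,0,0,0,0,0,0,0,0,0]
Step 15: insert q at [6, 7] -> counters=[0,1,2,2,0,2,2,1,0,0,0,0,4,0,0,0,0,0,0,0,0,0]
Step 16: insert ti at [3, 12] -> counters=[0,1,2,3,0,2,2,1,0,0,0,0,5,0,0,0,0,0,0,0,0,0]
Step 17: delete zg at [1, 5] -> counters=[0,0,2,3,0,1,2,1,0,0,0,0,5,0,0,0,0,0,0,0,0,0]
Step 18: delete pq at [2, 12] -> counters=[0,0,1,3,0,1,2,1,0,0,0,0,4,0,0,0,0,0,0,0,0,0]
Step 19: insert ti at [3, 12] -> counters=[0,0,1,4,0,1,2,1,0,0,0,0,5,0,0,0,0,0,0,0,0,0]
Step 20: delete r at [5, 6] -> counters=[0,0,1,4,0,0,1,1,0,0,0,0,5,0,0,0,0,0,0,0,0,0]
Step 21: insert q at [6, 7] -> counters=[0,0,1,4,0,0,2,2,0,0,0,0,5,0,0,0,0,0,0,0,0,0]
Step 22: delete pq at [2, 12] -> counters=[0,0,0,4,0,0,2,2,0,0,0,0,4,0,0,0,0,0,0,0,0,0]
Step 23: insert r at [5, 6] -> counters=[0,0,0,4,0,1,3,2,0,0,0,0,4,0,0,0,0,0,0,0,0,0]
Step 24: insert zg at [1, 5] -> counters=[0,1,0,4,0,2,3,2,0,0,0,0,4,0,0,0,0,0,0,0,0,0]
Final counters=[0,1,0,4,0,2,3,2,0,0,0,0,4,0,0,0,0,0,0,0,0,0] -> counters[1]=1

Answer: 1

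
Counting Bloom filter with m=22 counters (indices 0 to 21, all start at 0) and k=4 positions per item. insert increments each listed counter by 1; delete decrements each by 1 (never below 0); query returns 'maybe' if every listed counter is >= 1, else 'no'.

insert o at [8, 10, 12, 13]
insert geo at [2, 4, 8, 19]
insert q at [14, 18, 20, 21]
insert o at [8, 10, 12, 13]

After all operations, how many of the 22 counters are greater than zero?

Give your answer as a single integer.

Answer: 11

Derivation:
Step 1: insert o at [8, 10, 12, 13] -> counters=[0,0,0,0,0,0,0,0,1,0,1,0,1,1,0,0,0,0,0,0,0,0]
Step 2: insert geo at [2, 4, 8, 19] -> counters=[0,0,1,0,1,0,0,0,2,0,1,0,1,1,0,0,0,0,0,1,0,0]
Step 3: insert q at [14, 18, 20, 21] -> counters=[0,0,1,0,1,0,0,0,2,0,1,0,1,1,1,0,0,0,1,1,1,1]
Step 4: insert o at [8, 10, 12, 13] -> counters=[0,0,1,0,1,0,0,0,3,0,2,0,2,2,1,0,0,0,1,1,1,1]
Final counters=[0,0,1,0,1,0,0,0,3,0,2,0,2,2,1,0,0,0,1,1,1,1] -> 11 nonzero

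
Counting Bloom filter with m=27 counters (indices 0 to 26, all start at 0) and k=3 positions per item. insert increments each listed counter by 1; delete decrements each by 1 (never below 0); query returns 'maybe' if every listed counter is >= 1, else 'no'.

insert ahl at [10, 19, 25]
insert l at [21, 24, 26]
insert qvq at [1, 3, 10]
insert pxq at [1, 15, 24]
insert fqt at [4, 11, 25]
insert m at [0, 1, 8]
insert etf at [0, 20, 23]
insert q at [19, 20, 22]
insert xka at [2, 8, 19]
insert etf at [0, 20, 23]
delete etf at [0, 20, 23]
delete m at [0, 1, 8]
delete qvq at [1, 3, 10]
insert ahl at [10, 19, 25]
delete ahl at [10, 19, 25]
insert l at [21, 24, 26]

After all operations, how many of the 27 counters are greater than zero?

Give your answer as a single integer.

Answer: 16

Derivation:
Step 1: insert ahl at [10, 19, 25] -> counters=[0,0,0,0,0,0,0,0,0,0,1,0,0,0,0,0,0,0,0,1,0,0,0,0,0,1,0]
Step 2: insert l at [21, 24, 26] -> counters=[0,0,0,0,0,0,0,0,0,0,1,0,0,0,0,0,0,0,0,1,0,1,0,0,1,1,1]
Step 3: insert qvq at [1, 3, 10] -> counters=[0,1,0,1,0,0,0,0,0,0,2,0,0,0,0,0,0,0,0,1,0,1,0,0,1,1,1]
Step 4: insert pxq at [1, 15, 24] -> counters=[0,2,0,1,0,0,0,0,0,0,2,0,0,0,0,1,0,0,0,1,0,1,0,0,2,1,1]
Step 5: insert fqt at [4, 11, 25] -> counters=[0,2,0,1,1,0,0,0,0,0,2,1,0,0,0,1,0,0,0,1,0,1,0,0,2,2,1]
Step 6: insert m at [0, 1, 8] -> counters=[1,3,0,1,1,0,0,0,1,0,2,1,0,0,0,1,0,0,0,1,0,1,0,0,2,2,1]
Step 7: insert etf at [0, 20, 23] -> counters=[2,3,0,1,1,0,0,0,1,0,2,1,0,0,0,1,0,0,0,1,1,1,0,1,2,2,1]
Step 8: insert q at [19, 20, 22] -> counters=[2,3,0,1,1,0,0,0,1,0,2,1,0,0,0,1,0,0,0,2,2,1,1,1,2,2,1]
Step 9: insert xka at [2, 8, 19] -> counters=[2,3,1,1,1,0,0,0,2,0,2,1,0,0,0,1,0,0,0,3,2,1,1,1,2,2,1]
Step 10: insert etf at [0, 20, 23] -> counters=[3,3,1,1,1,0,0,0,2,0,2,1,0,0,0,1,0,0,0,3,3,1,1,2,2,2,1]
Step 11: delete etf at [0, 20, 23] -> counters=[2,3,1,1,1,0,0,0,2,0,2,1,0,0,0,1,0,0,0,3,2,1,1,1,2,2,1]
Step 12: delete m at [0, 1, 8] -> counters=[1,2,1,1,1,0,0,0,1,0,2,1,0,0,0,1,0,0,0,3,2,1,1,1,2,2,1]
Step 13: delete qvq at [1, 3, 10] -> counters=[1,1,1,0,1,0,0,0,1,0,1,1,0,0,0,1,0,0,0,3,2,1,1,1,2,2,1]
Step 14: insert ahl at [10, 19, 25] -> counters=[1,1,1,0,1,0,0,0,1,0,2,1,0,0,0,1,0,0,0,4,2,1,1,1,2,3,1]
Step 15: delete ahl at [10, 19, 25] -> counters=[1,1,1,0,1,0,0,0,1,0,1,1,0,0,0,1,0,0,0,3,2,1,1,1,2,2,1]
Step 16: insert l at [21, 24, 26] -> counters=[1,1,1,0,1,0,0,0,1,0,1,1,0,0,0,1,0,0,0,3,2,2,1,1,3,2,2]
Final counters=[1,1,1,0,1,0,0,0,1,0,1,1,0,0,0,1,0,0,0,3,2,2,1,1,3,2,2] -> 16 nonzero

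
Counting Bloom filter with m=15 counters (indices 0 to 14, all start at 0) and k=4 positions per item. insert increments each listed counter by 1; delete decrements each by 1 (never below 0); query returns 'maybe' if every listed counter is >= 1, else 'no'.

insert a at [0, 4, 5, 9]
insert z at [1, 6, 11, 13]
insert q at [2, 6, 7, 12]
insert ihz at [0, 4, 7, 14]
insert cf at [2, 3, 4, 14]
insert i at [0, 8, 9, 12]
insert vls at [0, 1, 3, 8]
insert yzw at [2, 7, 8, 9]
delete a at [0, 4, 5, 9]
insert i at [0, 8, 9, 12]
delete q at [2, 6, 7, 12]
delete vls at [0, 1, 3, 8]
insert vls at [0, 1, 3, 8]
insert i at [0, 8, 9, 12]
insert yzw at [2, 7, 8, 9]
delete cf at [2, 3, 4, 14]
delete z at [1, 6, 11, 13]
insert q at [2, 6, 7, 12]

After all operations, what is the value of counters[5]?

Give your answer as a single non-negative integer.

Step 1: insert a at [0, 4, 5, 9] -> counters=[1,0,0,0,1,1,0,0,0,1,0,0,0,0,0]
Step 2: insert z at [1, 6, 11, 13] -> counters=[1,1,0,0,1,1,1,0,0,1,0,1,0,1,0]
Step 3: insert q at [2, 6, 7, 12] -> counters=[1,1,1,0,1,1,2,1,0,1,0,1,1,1,0]
Step 4: insert ihz at [0, 4, 7, 14] -> counters=[2,1,1,0,2,1,2,2,0,1,0,1,1,1,1]
Step 5: insert cf at [2, 3, 4, 14] -> counters=[2,1,2,1,3,1,2,2,0,1,0,1,1,1,2]
Step 6: insert i at [0, 8, 9, 12] -> counters=[3,1,2,1,3,1,2,2,1,2,0,1,2,1,2]
Step 7: insert vls at [0, 1, 3, 8] -> counters=[4,2,2,2,3,1,2,2,2,2,0,1,2,1,2]
Step 8: insert yzw at [2, 7, 8, 9] -> counters=[4,2,3,2,3,1,2,3,3,3,0,1,2,1,2]
Step 9: delete a at [0, 4, 5, 9] -> counters=[3,2,3,2,2,0,2,3,3,2,0,1,2,1,2]
Step 10: insert i at [0, 8, 9, 12] -> counters=[4,2,3,2,2,0,2,3,4,3,0,1,3,1,2]
Step 11: delete q at [2, 6, 7, 12] -> counters=[4,2,2,2,2,0,1,2,4,3,0,1,2,1,2]
Step 12: delete vls at [0, 1, 3, 8] -> counters=[3,1,2,1,2,0,1,2,3,3,0,1,2,1,2]
Step 13: insert vls at [0, 1, 3, 8] -> counters=[4,2,2,2,2,0,1,2,4,3,0,1,2,1,2]
Step 14: insert i at [0, 8, 9, 12] -> counters=[5,2,2,2,2,0,1,2,5,4,0,1,3,1,2]
Step 15: insert yzw at [2, 7, 8, 9] -> counters=[5,2,3,2,2,0,1,3,6,5,0,1,3,1,2]
Step 16: delete cf at [2, 3, 4, 14] -> counters=[5,2,2,1,1,0,1,3,6,5,0,1,3,1,1]
Step 17: delete z at [1, 6, 11, 13] -> counters=[5,1,2,1,1,0,0,3,6,5,0,0,3,0,1]
Step 18: insert q at [2, 6, 7, 12] -> counters=[5,1,3,1,1,0,1,4,6,5,0,0,4,0,1]
Final counters=[5,1,3,1,1,0,1,4,6,5,0,0,4,0,1] -> counters[5]=0

Answer: 0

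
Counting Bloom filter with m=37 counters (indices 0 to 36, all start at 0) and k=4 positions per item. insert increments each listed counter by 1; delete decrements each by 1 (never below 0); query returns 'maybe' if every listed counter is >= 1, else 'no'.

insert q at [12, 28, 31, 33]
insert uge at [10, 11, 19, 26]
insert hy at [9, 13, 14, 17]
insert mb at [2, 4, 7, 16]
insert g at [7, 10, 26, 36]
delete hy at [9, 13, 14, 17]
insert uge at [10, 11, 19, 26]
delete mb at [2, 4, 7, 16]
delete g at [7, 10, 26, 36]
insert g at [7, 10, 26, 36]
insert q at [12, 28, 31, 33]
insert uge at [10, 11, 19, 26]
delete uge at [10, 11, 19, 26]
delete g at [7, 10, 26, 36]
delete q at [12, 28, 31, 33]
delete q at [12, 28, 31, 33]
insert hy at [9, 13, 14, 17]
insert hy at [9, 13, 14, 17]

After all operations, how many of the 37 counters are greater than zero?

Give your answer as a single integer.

Answer: 8

Derivation:
Step 1: insert q at [12, 28, 31, 33] -> counters=[0,0,0,0,0,0,0,0,0,0,0,0,1,0,0,0,0,0,0,0,0,0,0,0,0,0,0,0,1,0,0,1,0,1,0,0,0]
Step 2: insert uge at [10, 11, 19, 26] -> counters=[0,0,0,0,0,0,0,0,0,0,1,1,1,0,0,0,0,0,0,1,0,0,0,0,0,0,1,0,1,0,0,1,0,1,0,0,0]
Step 3: insert hy at [9, 13, 14, 17] -> counters=[0,0,0,0,0,0,0,0,0,1,1,1,1,1,1,0,0,1,0,1,0,0,0,0,0,0,1,0,1,0,0,1,0,1,0,0,0]
Step 4: insert mb at [2, 4, 7, 16] -> counters=[0,0,1,0,1,0,0,1,0,1,1,1,1,1,1,0,1,1,0,1,0,0,0,0,0,0,1,0,1,0,0,1,0,1,0,0,0]
Step 5: insert g at [7, 10, 26, 36] -> counters=[0,0,1,0,1,0,0,2,0,1,2,1,1,1,1,0,1,1,0,1,0,0,0,0,0,0,2,0,1,0,0,1,0,1,0,0,1]
Step 6: delete hy at [9, 13, 14, 17] -> counters=[0,0,1,0,1,0,0,2,0,0,2,1,1,0,0,0,1,0,0,1,0,0,0,0,0,0,2,0,1,0,0,1,0,1,0,0,1]
Step 7: insert uge at [10, 11, 19, 26] -> counters=[0,0,1,0,1,0,0,2,0,0,3,2,1,0,0,0,1,0,0,2,0,0,0,0,0,0,3,0,1,0,0,1,0,1,0,0,1]
Step 8: delete mb at [2, 4, 7, 16] -> counters=[0,0,0,0,0,0,0,1,0,0,3,2,1,0,0,0,0,0,0,2,0,0,0,0,0,0,3,0,1,0,0,1,0,1,0,0,1]
Step 9: delete g at [7, 10, 26, 36] -> counters=[0,0,0,0,0,0,0,0,0,0,2,2,1,0,0,0,0,0,0,2,0,0,0,0,0,0,2,0,1,0,0,1,0,1,0,0,0]
Step 10: insert g at [7, 10, 26, 36] -> counters=[0,0,0,0,0,0,0,1,0,0,3,2,1,0,0,0,0,0,0,2,0,0,0,0,0,0,3,0,1,0,0,1,0,1,0,0,1]
Step 11: insert q at [12, 28, 31, 33] -> counters=[0,0,0,0,0,0,0,1,0,0,3,2,2,0,0,0,0,0,0,2,0,0,0,0,0,0,3,0,2,0,0,2,0,2,0,0,1]
Step 12: insert uge at [10, 11, 19, 26] -> counters=[0,0,0,0,0,0,0,1,0,0,4,3,2,0,0,0,0,0,0,3,0,0,0,0,0,0,4,0,2,0,0,2,0,2,0,0,1]
Step 13: delete uge at [10, 11, 19, 26] -> counters=[0,0,0,0,0,0,0,1,0,0,3,2,2,0,0,0,0,0,0,2,0,0,0,0,0,0,3,0,2,0,0,2,0,2,0,0,1]
Step 14: delete g at [7, 10, 26, 36] -> counters=[0,0,0,0,0,0,0,0,0,0,2,2,2,0,0,0,0,0,0,2,0,0,0,0,0,0,2,0,2,0,0,2,0,2,0,0,0]
Step 15: delete q at [12, 28, 31, 33] -> counters=[0,0,0,0,0,0,0,0,0,0,2,2,1,0,0,0,0,0,0,2,0,0,0,0,0,0,2,0,1,0,0,1,0,1,0,0,0]
Step 16: delete q at [12, 28, 31, 33] -> counters=[0,0,0,0,0,0,0,0,0,0,2,2,0,0,0,0,0,0,0,2,0,0,0,0,0,0,2,0,0,0,0,0,0,0,0,0,0]
Step 17: insert hy at [9, 13, 14, 17] -> counters=[0,0,0,0,0,0,0,0,0,1,2,2,0,1,1,0,0,1,0,2,0,0,0,0,0,0,2,0,0,0,0,0,0,0,0,0,0]
Step 18: insert hy at [9, 13, 14, 17] -> counters=[0,0,0,0,0,0,0,0,0,2,2,2,0,2,2,0,0,2,0,2,0,0,0,0,0,0,2,0,0,0,0,0,0,0,0,0,0]
Final counters=[0,0,0,0,0,0,0,0,0,2,2,2,0,2,2,0,0,2,0,2,0,0,0,0,0,0,2,0,0,0,0,0,0,0,0,0,0] -> 8 nonzero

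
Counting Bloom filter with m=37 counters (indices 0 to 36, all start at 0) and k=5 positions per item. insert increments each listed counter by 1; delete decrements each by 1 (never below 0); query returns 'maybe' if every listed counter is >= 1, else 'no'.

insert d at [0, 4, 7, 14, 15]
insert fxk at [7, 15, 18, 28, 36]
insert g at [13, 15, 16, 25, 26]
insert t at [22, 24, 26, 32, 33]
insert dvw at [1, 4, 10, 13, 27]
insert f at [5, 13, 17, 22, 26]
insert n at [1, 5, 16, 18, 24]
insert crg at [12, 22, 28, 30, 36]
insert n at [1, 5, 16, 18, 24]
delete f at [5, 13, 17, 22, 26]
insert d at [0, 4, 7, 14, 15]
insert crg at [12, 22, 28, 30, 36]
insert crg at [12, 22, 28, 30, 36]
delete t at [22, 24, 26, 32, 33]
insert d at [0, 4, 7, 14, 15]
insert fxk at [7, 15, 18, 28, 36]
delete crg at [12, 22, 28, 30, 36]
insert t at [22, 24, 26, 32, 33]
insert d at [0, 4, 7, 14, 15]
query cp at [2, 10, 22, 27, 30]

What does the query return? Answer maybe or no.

Step 1: insert d at [0, 4, 7, 14, 15] -> counters=[1,0,0,0,1,0,0,1,0,0,0,0,0,0,1,1,0,0,0,0,0,0,0,0,0,0,0,0,0,0,0,0,0,0,0,0,0]
Step 2: insert fxk at [7, 15, 18, 28, 36] -> counters=[1,0,0,0,1,0,0,2,0,0,0,0,0,0,1,2,0,0,1,0,0,0,0,0,0,0,0,0,1,0,0,0,0,0,0,0,1]
Step 3: insert g at [13, 15, 16, 25, 26] -> counters=[1,0,0,0,1,0,0,2,0,0,0,0,0,1,1,3,1,0,1,0,0,0,0,0,0,1,1,0,1,0,0,0,0,0,0,0,1]
Step 4: insert t at [22, 24, 26, 32, 33] -> counters=[1,0,0,0,1,0,0,2,0,0,0,0,0,1,1,3,1,0,1,0,0,0,1,0,1,1,2,0,1,0,0,0,1,1,0,0,1]
Step 5: insert dvw at [1, 4, 10, 13, 27] -> counters=[1,1,0,0,2,0,0,2,0,0,1,0,0,2,1,3,1,0,1,0,0,0,1,0,1,1,2,1,1,0,0,0,1,1,0,0,1]
Step 6: insert f at [5, 13, 17, 22, 26] -> counters=[1,1,0,0,2,1,0,2,0,0,1,0,0,3,1,3,1,1,1,0,0,0,2,0,1,1,3,1,1,0,0,0,1,1,0,0,1]
Step 7: insert n at [1, 5, 16, 18, 24] -> counters=[1,2,0,0,2,2,0,2,0,0,1,0,0,3,1,3,2,1,2,0,0,0,2,0,2,1,3,1,1,0,0,0,1,1,0,0,1]
Step 8: insert crg at [12, 22, 28, 30, 36] -> counters=[1,2,0,0,2,2,0,2,0,0,1,0,1,3,1,3,2,1,2,0,0,0,3,0,2,1,3,1,2,0,1,0,1,1,0,0,2]
Step 9: insert n at [1, 5, 16, 18, 24] -> counters=[1,3,0,0,2,3,0,2,0,0,1,0,1,3,1,3,3,1,3,0,0,0,3,0,3,1,3,1,2,0,1,0,1,1,0,0,2]
Step 10: delete f at [5, 13, 17, 22, 26] -> counters=[1,3,0,0,2,2,0,2,0,0,1,0,1,2,1,3,3,0,3,0,0,0,2,0,3,1,2,1,2,0,1,0,1,1,0,0,2]
Step 11: insert d at [0, 4, 7, 14, 15] -> counters=[2,3,0,0,3,2,0,3,0,0,1,0,1,2,2,4,3,0,3,0,0,0,2,0,3,1,2,1,2,0,1,0,1,1,0,0,2]
Step 12: insert crg at [12, 22, 28, 30, 36] -> counters=[2,3,0,0,3,2,0,3,0,0,1,0,2,2,2,4,3,0,3,0,0,0,3,0,3,1,2,1,3,0,2,0,1,1,0,0,3]
Step 13: insert crg at [12, 22, 28, 30, 36] -> counters=[2,3,0,0,3,2,0,3,0,0,1,0,3,2,2,4,3,0,3,0,0,0,4,0,3,1,2,1,4,0,3,0,1,1,0,0,4]
Step 14: delete t at [22, 24, 26, 32, 33] -> counters=[2,3,0,0,3,2,0,3,0,0,1,0,3,2,2,4,3,0,3,0,0,0,3,0,2,1,1,1,4,0,3,0,0,0,0,0,4]
Step 15: insert d at [0, 4, 7, 14, 15] -> counters=[3,3,0,0,4,2,0,4,0,0,1,0,3,2,3,5,3,0,3,0,0,0,3,0,2,1,1,1,4,0,3,0,0,0,0,0,4]
Step 16: insert fxk at [7, 15, 18, 28, 36] -> counters=[3,3,0,0,4,2,0,5,0,0,1,0,3,2,3,6,3,0,4,0,0,0,3,0,2,1,1,1,5,0,3,0,0,0,0,0,5]
Step 17: delete crg at [12, 22, 28, 30, 36] -> counters=[3,3,0,0,4,2,0,5,0,0,1,0,2,2,3,6,3,0,4,0,0,0,2,0,2,1,1,1,4,0,2,0,0,0,0,0,4]
Step 18: insert t at [22, 24, 26, 32, 33] -> counters=[3,3,0,0,4,2,0,5,0,0,1,0,2,2,3,6,3,0,4,0,0,0,3,0,3,1,2,1,4,0,2,0,1,1,0,0,4]
Step 19: insert d at [0, 4, 7, 14, 15] -> counters=[4,3,0,0,5,2,0,6,0,0,1,0,2,2,4,7,3,0,4,0,0,0,3,0,3,1,2,1,4,0,2,0,1,1,0,0,4]
Query cp: check counters[2]=0 counters[10]=1 counters[22]=3 counters[27]=1 counters[30]=2 -> no

Answer: no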